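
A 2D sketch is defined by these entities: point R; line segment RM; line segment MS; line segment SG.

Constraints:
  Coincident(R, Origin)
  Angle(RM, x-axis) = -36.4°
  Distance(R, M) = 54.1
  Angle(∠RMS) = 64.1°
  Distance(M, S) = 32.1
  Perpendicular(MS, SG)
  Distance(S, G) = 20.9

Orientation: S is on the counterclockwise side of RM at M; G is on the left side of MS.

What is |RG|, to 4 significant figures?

29.03

R is at the origin; RM runs at -36.4° with length 54.1, so M = 54.1·(cos -36.4°, sin -36.4°) = (43.54, -32.10). ∠RMS = 64.1°, so MS runs at -36.4° + (180° − 64.1°) = 79.50° from the x-axis; with |MS| = 32.1, S = M + 32.1·(cos 79.50°, sin 79.50°) = (49.39, -0.5415). MS is perpendicular to SG; with |SG| = 20.9 on the left of MS, G = S + 20.9·(-0.9833, 0.1822) = (28.84, 3.267). Then |RG| = |G − R| = 29.03.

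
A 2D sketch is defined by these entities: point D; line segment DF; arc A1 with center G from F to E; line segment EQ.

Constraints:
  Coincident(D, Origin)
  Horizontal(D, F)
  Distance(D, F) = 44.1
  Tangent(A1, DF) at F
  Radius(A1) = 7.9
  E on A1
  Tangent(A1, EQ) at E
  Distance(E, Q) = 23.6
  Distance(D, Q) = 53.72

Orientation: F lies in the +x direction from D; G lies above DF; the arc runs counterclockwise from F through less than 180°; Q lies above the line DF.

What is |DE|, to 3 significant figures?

52.6

Checks: |GE| = 7.900 ✓; ∠(GE, EQ) = 90.00° ✓; |EQ| = 23.60 ✓; |DQ| = 53.72 ✓.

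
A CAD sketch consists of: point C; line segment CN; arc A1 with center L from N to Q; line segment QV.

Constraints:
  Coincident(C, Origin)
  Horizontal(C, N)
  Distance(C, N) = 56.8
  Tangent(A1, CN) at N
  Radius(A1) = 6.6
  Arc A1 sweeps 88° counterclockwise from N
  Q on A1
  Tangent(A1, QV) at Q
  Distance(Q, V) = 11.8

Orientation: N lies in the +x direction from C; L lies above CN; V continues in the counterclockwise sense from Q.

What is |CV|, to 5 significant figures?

66.342

C is at the origin; CN is horizontal with |CN| = 56.8 and N on the +x side, so N = (56.800, 0.0000). The tangent condition forces LN to be normal to CN, so L = N + (0, 6.6) = (56.800, 6.6000). On A1, N sits at bearing -90° from L; an 88° counterclockwise sweep puts Q at bearing -2°, so Q = L + 6.6·(cos -2°, sin -2°) = (63.396, 6.3697). Tangency of A1 to QV means the radius LQ is perpendicular to QV, so QV runs along (−sin -2°, cos -2°); with |QV| = 11.8, V = (63.808, 18.162). Then |CV| = |V − C| = 66.342.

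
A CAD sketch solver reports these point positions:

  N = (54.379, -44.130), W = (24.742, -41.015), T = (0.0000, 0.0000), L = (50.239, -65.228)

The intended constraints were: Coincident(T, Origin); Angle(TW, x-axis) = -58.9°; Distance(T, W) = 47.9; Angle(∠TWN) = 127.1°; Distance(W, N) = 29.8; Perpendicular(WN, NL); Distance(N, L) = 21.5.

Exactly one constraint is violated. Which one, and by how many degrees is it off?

Perpendicular(WN, NL) — off by 5.10°.

T = (0.00, 0.00) ✓; TW at -58.90° ✓; |TW| = 47.90 ✓; ∠TWN = 127.1° ✓; |WN| = 29.80 ✓; ∠(WN, NL) = 95.10° ✗; |NL| = 21.50 ✓.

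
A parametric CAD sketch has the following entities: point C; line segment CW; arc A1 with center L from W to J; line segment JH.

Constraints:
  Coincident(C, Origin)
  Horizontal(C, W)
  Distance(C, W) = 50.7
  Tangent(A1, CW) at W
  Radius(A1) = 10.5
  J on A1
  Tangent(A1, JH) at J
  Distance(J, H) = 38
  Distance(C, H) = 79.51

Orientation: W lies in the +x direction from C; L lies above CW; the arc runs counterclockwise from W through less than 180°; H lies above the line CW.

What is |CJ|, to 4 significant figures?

61.97

Checks: C.y = 0.00, W.y = 0.00 ✓; |LJ| = 10.50 ✓; ∠(LJ, JH) = 90.00° ✓; |JH| = 38.00 ✓; |CH| = 79.51 ✓.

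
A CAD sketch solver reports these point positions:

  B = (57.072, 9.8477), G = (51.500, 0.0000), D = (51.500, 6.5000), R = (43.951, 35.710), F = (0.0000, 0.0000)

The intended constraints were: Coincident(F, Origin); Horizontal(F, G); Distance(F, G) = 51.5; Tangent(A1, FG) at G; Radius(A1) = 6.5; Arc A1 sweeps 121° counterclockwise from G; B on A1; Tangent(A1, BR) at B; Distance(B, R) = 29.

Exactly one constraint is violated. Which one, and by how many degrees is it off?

Tangent(A1, BR) at B — off by 4.10°.

F = (0.00, 0.00) ✓; F.y = 0.00, G.y = 0.00 ✓; |FG| = 51.50 ✓; ∠(DG, GF) = 90.00° ✓; |DG| = 6.500 ✓; bearing(D→B) − bearing(D→G) = 121.0° ✓; |DB| = 6.500 ✓; ∠(DB, BR) = 94.10° ✗; |BR| = 29.00 ✓.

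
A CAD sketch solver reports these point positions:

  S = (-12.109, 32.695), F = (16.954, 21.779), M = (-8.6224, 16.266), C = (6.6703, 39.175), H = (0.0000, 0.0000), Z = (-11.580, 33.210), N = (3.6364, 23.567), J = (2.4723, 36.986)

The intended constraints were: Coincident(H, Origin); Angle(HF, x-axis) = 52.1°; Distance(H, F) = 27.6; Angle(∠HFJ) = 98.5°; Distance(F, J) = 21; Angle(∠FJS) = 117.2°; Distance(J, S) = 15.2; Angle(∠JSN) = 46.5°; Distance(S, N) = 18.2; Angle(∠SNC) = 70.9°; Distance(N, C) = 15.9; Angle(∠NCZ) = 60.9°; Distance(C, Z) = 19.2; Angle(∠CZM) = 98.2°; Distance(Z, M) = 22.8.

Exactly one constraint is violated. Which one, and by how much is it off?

Distance(Z, M) = 22.8 — off by 5.60.

H = (0.00, 0.00) ✓; HF at 52.10° ✓; |HF| = 27.60 ✓; ∠HFJ = 98.50° ✓; |FJ| = 21.00 ✓; ∠FJS = 117.2° ✓; |JS| = 15.20 ✓; ∠JSN = 46.50° ✓; |SN| = 18.20 ✓; ∠SNC = 70.90° ✓; |NC| = 15.90 ✓; ∠NCZ = 60.90° ✓; |CZ| = 19.20 ✓; ∠CZM = 98.20° ✓; |ZM| = 17.20 ✗.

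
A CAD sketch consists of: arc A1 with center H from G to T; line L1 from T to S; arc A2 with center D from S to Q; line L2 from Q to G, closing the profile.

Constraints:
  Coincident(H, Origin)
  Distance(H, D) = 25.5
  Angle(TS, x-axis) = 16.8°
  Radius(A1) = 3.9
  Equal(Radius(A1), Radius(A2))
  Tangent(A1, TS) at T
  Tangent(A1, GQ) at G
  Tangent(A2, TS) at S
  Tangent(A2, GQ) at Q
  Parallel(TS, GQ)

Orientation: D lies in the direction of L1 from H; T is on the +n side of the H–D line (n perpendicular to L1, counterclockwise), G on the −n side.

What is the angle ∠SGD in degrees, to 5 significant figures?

8.3124°

Tangency of A1 to both parallel lines with radius 3.9 puts T and G at H ± 3.9·n: T = (-1.1272, 3.7335), G = (1.1272, -3.7335). Equal radii place S and Q the same way about D: S = D + 3.9·n = (23.284, 11.104), Q = D − 3.9·n = (25.539, 3.6368). Then cos ∠SGD = GS·GD / (|GS||GD|), giving 8.3124°.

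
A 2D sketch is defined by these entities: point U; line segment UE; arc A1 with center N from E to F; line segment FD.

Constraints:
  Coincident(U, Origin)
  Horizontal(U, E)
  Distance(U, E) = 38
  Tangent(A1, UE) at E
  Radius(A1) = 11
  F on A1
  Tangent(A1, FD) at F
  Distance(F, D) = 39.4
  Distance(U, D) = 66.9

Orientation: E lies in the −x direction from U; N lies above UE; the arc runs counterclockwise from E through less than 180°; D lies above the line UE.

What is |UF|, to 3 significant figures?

31.6

Checks: |UE| = 38.00 ✓; |NF| = 11.00 ✓; ∠(NF, FD) = 90.00° ✓; |FD| = 39.40 ✓; |UD| = 66.90 ✓.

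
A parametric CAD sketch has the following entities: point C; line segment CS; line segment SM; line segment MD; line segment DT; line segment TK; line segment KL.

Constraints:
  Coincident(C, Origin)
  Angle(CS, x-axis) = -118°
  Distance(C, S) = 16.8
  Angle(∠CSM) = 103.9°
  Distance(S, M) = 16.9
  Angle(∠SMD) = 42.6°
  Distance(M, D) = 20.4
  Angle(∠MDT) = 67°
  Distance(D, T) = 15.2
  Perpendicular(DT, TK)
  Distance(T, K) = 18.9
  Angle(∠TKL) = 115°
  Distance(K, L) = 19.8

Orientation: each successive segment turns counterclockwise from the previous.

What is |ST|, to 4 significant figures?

3.256

C is at the origin; CS runs at -118.0° with length 16.8, so S = (-7.887, -14.83). ∠CSM = 103.9° gives SM at -41.90° from the x-axis; with |SM| = 16.9, M = (4.692, -26.12). ∠SMD = 42.6° gives MD at 95.50° from the x-axis; with |MD| = 20.4, D = (2.736, -5.814). ∠MDT = 67.0° gives DT at -151.5° from the x-axis; with |DT| = 15.2, T = (-10.62, -13.07). Then |ST| = |T − S| = 3.256.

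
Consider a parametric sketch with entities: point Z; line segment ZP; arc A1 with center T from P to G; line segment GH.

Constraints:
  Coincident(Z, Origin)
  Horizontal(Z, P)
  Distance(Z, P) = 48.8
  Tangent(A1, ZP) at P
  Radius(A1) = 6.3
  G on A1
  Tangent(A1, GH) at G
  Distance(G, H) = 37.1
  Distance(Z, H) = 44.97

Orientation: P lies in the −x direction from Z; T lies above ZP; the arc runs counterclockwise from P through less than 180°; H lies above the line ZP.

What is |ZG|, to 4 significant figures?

43.33

Z is at the origin; ZP is horizontal with |ZP| = 48.8 and P on the −x side, so P = (-48.80, 0.000). A1 meets ZP tangentially, so TP is at right angles to ZP, so T = P + (0, 6.3) = (-48.80, 6.300). Since TG ⟂ GH (tangency), |TH| = √(6.3² + 37.1²) = 37.63 regardless of where G sits on A1. So H lies on both circle(Z, 44.97) and circle(T, 37.63); the above-ZP intersection is H = (-26.31, 36.47). G is the foot of the tangent from H: G = (-43.19, 3.434).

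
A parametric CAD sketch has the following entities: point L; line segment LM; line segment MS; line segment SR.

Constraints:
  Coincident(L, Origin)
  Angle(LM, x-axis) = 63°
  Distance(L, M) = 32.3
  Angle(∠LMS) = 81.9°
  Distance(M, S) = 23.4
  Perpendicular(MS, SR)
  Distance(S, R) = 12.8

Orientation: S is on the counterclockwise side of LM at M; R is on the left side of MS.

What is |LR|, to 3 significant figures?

26.9

∠LMS = 81.9°, so MS runs at 63.0° + (180° − 81.9°) = 161° from the x-axis; with |MS| = 23.4, S = M + 23.4·(cos 161°, sin 161°) = (-7.47, 36.4). MS ⟂ SR; with |SR| = 12.8 on the left of MS, R = S + 12.8·(-0.324, -0.946) = (-11.6, 24.2). Then |LR| = |R − L| = 26.9.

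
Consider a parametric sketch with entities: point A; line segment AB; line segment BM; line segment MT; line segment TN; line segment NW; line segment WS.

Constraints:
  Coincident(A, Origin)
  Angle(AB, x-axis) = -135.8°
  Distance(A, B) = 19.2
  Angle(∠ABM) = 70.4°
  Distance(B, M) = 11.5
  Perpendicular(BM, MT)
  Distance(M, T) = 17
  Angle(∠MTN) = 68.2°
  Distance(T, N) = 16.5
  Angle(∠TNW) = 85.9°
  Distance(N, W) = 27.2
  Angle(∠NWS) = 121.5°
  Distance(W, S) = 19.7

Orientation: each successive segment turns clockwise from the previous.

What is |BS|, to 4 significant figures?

31.72

A is at the origin; AB runs at -135.8° with length 19.2, so B = (-13.76, -13.39). ∠ABM = 70.4° gives BM at 114.6° from the x-axis; with |BM| = 11.5, M = (-18.55, -2.929). BM is perpendicular to MT, so MT runs at 24.60°; with |MT| = 17.0, T = (-3.095, 4.147). ∠MTN = 68.2° gives TN at -87.20° from the x-axis; with |TN| = 16.5, N = (-2.289, -12.33). ∠TNW = 85.9° gives NW at 178.7° from the x-axis; with |NW| = 27.2, W = (-29.48, -11.72). ∠NWS = 121.5° gives WS at 120.2° from the x-axis; with |WS| = 19.7, S = (-39.39, 5.310). Then |BS| = |S − B| = 31.72.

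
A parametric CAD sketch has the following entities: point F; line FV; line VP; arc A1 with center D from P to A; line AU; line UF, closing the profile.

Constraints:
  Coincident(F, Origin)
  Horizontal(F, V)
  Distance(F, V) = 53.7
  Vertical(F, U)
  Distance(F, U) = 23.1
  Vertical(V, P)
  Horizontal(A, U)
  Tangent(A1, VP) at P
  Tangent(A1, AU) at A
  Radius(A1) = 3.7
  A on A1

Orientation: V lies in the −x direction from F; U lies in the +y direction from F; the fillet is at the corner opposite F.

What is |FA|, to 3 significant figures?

55.1

F is at the origin; FV is horizontal with |FV| = 53.7 and V on the −x side, so V = (-53.7, 0.00). FU is vertical with |FU| = 23.1 and U on the +y side, so U = (0.00, 23.1). The virtual corner opposite F is at (-53.7, 23.1). A1 meets VP tangentially, so DP is at right angles to VP and A1 meets AU tangentially, so DA is at right angles to AU, with radius 3.7, so the center D sits 3.7 in from both sides at D = (-50.0, 19.4). That places the tangent points at P = (-53.7, 19.4) on VP and A = (-50.0, 23.1) on AU. Then |FA| = |A − F| = 55.1.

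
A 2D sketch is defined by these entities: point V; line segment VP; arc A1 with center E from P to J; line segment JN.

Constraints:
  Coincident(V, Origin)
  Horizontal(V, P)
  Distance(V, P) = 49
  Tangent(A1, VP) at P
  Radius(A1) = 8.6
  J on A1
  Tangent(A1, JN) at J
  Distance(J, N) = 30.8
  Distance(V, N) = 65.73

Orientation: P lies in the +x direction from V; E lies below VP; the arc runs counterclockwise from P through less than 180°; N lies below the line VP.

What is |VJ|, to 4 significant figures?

42.57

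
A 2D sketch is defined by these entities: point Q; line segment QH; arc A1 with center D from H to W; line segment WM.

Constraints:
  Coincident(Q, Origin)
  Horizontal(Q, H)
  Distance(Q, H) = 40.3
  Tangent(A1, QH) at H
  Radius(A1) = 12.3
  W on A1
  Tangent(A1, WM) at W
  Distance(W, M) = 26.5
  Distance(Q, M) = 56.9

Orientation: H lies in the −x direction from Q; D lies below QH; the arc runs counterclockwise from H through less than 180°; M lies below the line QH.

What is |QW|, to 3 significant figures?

54.3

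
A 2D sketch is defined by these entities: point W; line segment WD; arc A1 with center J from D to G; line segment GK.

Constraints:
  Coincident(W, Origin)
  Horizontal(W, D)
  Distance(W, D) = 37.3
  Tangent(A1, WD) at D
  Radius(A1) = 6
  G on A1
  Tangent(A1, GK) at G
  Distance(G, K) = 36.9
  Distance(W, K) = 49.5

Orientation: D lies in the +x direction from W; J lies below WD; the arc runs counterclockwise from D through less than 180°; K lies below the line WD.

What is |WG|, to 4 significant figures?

31.78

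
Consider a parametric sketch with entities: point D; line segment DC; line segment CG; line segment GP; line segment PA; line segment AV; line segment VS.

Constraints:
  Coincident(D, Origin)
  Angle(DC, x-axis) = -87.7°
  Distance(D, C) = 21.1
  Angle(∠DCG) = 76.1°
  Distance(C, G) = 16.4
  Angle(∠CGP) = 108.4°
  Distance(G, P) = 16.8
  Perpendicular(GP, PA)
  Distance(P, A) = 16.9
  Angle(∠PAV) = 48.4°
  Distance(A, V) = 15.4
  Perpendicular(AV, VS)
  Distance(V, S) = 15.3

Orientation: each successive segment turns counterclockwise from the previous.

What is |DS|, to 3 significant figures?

22.0

D is at the origin; DC runs at -87.7° with length 21.1, so C = (0.847, -21.1). ∠DCG = 76.1° gives CG at 16.2° from the x-axis; with |CG| = 16.4, G = (16.6, -16.5). ∠CGP = 108.4° gives GP at 87.8° from the x-axis; with |GP| = 16.8, P = (17.2, 0.280). The perpendicularity gives PA at right angles to GP, so PA runs at 178°; with |PA| = 16.9, A = (0.353, 0.929). ∠PAV = 48.4° gives AV at -50.6° from the x-axis; with |AV| = 15.4, V = (10.1, -11.0). The perpendicularity gives VS at right angles to AV, so VS runs at 39.4°; with |VS| = 15.3, S = (22.0, -1.26). Then |DS| = |S − D| = 22.0.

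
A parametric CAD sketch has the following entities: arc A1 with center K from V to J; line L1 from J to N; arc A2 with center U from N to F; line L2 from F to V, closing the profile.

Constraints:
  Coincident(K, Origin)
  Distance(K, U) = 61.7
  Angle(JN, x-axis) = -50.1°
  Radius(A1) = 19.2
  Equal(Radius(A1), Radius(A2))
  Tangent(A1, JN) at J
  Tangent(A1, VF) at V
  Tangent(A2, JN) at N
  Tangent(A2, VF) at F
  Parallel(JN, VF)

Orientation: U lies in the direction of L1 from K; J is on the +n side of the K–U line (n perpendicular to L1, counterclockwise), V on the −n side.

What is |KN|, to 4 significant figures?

64.62

Tangency of A1 to both parallel lines with radius 19.2 puts J and V at K ± 19.2·n: J = (14.73, 12.32), V = (-14.73, -12.32). Equal radii place N and F the same way about U: N = U + 19.2·n = (54.31, -35.02), F = U − 19.2·n = (24.85, -59.65). Then |KN| = |N − K| = 64.62.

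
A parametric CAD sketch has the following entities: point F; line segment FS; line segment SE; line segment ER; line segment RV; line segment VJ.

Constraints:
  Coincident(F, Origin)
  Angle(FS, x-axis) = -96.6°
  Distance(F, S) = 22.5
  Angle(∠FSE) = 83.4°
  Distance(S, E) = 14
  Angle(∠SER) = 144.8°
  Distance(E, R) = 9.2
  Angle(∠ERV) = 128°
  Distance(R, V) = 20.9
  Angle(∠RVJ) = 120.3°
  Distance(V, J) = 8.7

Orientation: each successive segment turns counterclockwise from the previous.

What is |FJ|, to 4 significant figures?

15.30

F is at the origin; FS runs at -96.6° with length 22.5, so S = (-2.586, -22.35). ∠FSE = 83.4° gives SE at 0.000° from the x-axis; with |SE| = 14.0, E = (11.41, -22.35). ∠SER = 144.8° gives ER at 35.20° from the x-axis; with |ER| = 9.2, R = (18.93, -17.05). ∠ERV = 128.0° gives RV at 87.20° from the x-axis; with |RV| = 20.9, V = (19.95, 3.827). ∠RVJ = 120.3° gives VJ at 146.9° from the x-axis; with |VJ| = 8.7, J = (12.66, 8.578). Then |FJ| = |J − F| = 15.30.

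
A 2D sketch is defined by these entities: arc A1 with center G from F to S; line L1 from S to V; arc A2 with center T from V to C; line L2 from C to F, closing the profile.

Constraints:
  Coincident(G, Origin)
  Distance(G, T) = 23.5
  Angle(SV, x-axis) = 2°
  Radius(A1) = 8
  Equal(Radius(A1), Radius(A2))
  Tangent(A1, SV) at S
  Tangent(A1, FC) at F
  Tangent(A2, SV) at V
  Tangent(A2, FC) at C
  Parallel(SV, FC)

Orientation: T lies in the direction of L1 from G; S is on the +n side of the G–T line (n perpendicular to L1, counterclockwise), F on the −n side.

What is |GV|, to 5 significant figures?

24.824

The slot axis is L1's direction at 2.0°, so u = (cos 2.0°, sin 2.0°) = (0.99939, 0.034899) and n = (−sin 2.0°, cos 2.0°) = (-0.034899, 0.99939). G is at the origin and T lies 23.5 along u from G, so T = 23.5·u = (23.486, 0.82014). Tangency of A1 to both parallel lines with radius 8.0 puts S and F at G ± 8.0·n: S = (-0.27920, 7.9951), F = (0.27920, -7.9951). Equal radii place V and C the same way about T: V = T + 8.0·n = (23.206, 8.8153), C = T − 8.0·n = (23.765, -7.1750). Then |GV| = |V − G| = 24.824.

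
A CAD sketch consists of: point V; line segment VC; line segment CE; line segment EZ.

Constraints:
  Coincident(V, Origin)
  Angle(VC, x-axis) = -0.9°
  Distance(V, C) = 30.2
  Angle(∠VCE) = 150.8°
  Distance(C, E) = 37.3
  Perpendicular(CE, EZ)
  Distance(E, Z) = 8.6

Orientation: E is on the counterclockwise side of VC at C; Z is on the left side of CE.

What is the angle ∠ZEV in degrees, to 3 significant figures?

77.0°

V is at the origin; VC runs at -0.9° with length 30.2, so C = 30.2·(cos -0.9°, sin -0.9°) = (30.2, -0.474). ∠VCE = 150.8°, so CE runs at -0.9° + (180° − 150.8°) = 28.3° from the x-axis; with |CE| = 37.3, E = C + 37.3·(cos 28.3°, sin 28.3°) = (63.0, 17.2). CE ⟂ EZ; with |EZ| = 8.6 on the left of CE, Z = E + 8.6·(-0.474, 0.880) = (59.0, 24.8). Then cos ∠ZEV = EZ·EV / (|EZ||EV|), giving 77.0°.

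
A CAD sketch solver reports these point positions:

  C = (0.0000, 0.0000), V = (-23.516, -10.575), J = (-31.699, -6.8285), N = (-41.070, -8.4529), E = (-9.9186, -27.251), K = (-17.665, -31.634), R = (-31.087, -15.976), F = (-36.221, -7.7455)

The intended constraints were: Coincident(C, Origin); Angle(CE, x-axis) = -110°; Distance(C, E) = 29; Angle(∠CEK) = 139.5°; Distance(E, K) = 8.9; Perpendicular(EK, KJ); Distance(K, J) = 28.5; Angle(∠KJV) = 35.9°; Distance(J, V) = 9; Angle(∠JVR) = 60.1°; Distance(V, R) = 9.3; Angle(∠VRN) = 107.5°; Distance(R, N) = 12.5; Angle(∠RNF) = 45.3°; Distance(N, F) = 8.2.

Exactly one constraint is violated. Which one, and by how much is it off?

Distance(N, F) = 8.2 — off by 3.30.

C = (0.00, 0.00) ✓; CE at -110.0° ✓; |CE| = 29.00 ✓; ∠CEK = 139.5° ✓; |EK| = 8.900 ✓; ∠(EK, KJ) = 90.00° ✓; |KJ| = 28.50 ✓; ∠KJV = 35.90° ✓; |JV| = 9.000 ✓; ∠JVR = 60.10° ✓; |VR| = 9.300 ✓; ∠VRN = 107.5° ✓; |RN| = 12.50 ✓; ∠RNF = 45.30° ✓; |NF| = 4.900 ✗.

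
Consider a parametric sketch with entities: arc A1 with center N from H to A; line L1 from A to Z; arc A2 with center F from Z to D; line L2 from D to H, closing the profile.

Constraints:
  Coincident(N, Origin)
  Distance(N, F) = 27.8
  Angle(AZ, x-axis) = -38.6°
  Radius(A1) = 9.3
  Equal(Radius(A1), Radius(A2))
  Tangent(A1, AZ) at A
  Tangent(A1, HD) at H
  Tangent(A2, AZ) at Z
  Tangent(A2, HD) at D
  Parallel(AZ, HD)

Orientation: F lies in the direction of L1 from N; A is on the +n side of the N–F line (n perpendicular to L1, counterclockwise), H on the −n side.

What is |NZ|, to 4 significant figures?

29.31

Tangency of A1 to both parallel lines with radius 9.3 puts A and H at N ± 9.3·n: A = (5.802, 7.268), H = (-5.802, -7.268). Equal radii place Z and D the same way about F: Z = F + 9.3·n = (27.53, -10.08), D = F − 9.3·n = (15.92, -24.61). Then |NZ| = |Z − N| = 29.31.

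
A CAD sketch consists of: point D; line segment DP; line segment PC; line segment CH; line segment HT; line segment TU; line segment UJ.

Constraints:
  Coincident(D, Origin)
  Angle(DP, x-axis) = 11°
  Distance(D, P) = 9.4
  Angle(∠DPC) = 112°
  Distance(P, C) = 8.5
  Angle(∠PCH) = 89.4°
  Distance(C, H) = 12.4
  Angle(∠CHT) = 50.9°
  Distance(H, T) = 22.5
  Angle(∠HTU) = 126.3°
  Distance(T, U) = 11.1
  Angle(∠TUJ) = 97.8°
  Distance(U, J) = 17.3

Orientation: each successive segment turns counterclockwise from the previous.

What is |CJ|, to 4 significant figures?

14.39

D is at the origin; DP runs at 11.0° with length 9.4, so P = (9.227, 1.794). ∠DPC = 112.0° gives PC at 79.00° from the x-axis; with |PC| = 8.5, C = (10.85, 10.14). ∠PCH = 89.4° gives CH at 169.6° from the x-axis; with |CH| = 12.4, H = (-1.347, 12.38). ∠CHT = 50.9° gives HT at -61.30° from the x-axis; with |HT| = 22.5, T = (9.458, -7.360). ∠HTU = 126.3° gives TU at -7.600° from the x-axis; with |TU| = 11.1, U = (20.46, -8.828). ∠TUJ = 97.8° gives UJ at 74.60° from the x-axis; with |UJ| = 17.3, J = (25.05, 7.851). Then |CJ| = |J − C| = 14.39.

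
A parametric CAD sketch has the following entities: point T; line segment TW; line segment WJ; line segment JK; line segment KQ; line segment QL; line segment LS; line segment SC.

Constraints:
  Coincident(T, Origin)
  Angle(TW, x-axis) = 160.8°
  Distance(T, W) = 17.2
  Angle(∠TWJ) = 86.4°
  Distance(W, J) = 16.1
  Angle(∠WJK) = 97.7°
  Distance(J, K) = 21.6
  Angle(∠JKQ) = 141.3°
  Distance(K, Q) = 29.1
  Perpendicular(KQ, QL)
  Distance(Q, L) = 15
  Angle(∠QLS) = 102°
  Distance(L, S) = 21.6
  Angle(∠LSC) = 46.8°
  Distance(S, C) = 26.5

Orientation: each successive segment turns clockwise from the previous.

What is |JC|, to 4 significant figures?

42.01

∠QLS = 102.0° gives LS at 138.2° from the x-axis; with |LS| = 21.6, S = (-0.1701, -3.073). ∠LSC = 46.8° gives SC at 5.000° from the x-axis; with |SC| = 26.5, C = (26.23, -0.7633). Then |JC| = |C − J| = 42.01.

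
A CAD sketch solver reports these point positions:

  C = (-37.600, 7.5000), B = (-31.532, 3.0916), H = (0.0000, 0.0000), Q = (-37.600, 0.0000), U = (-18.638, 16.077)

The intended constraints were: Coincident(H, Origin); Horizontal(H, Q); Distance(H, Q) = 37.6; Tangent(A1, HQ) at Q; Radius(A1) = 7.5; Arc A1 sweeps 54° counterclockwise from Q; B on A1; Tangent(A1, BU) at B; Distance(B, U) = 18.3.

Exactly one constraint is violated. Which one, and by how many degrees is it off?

Tangent(A1, BU) at B — off by 8.80°.

H = (0.00, 0.00) ✓; H.y = 0.00, Q.y = 0.00 ✓; |HQ| = 37.60 ✓; ∠(CQ, QH) = 90.00° ✓; |CQ| = 7.500 ✓; bearing(C→B) − bearing(C→Q) = 54.00° ✓; |CB| = 7.500 ✓; ∠(CB, BU) = 98.80° ✗; |BU| = 18.30 ✓.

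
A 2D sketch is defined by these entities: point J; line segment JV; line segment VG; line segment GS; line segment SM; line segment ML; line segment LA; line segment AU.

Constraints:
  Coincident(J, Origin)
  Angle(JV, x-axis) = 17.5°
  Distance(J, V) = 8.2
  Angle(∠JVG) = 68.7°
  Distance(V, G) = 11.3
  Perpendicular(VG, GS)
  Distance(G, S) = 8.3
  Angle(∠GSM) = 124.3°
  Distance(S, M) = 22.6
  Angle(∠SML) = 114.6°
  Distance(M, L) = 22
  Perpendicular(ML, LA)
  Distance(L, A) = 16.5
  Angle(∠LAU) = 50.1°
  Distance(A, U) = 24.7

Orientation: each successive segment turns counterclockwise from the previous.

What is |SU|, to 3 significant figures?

23.5

J is at the origin; JV runs at 17.5° with length 8.2, so V = (7.82, 2.47). ∠JVG = 68.7° gives VG at 129° from the x-axis; with |VG| = 11.3, G = (0.740, 11.3). The perpendicularity gives GS at right angles to VG, so GS runs at -141°; with |GS| = 8.3, S = (-5.73, 6.07). ∠GSM = 124.3° gives SM at -85.5° from the x-axis; with |SM| = 22.6, M = (-3.96, -16.5). ∠SML = 114.6° gives ML at -20.1° from the x-axis; with |ML| = 22.0, L = (16.7, -24.0). ML is perpendicular to LA, so LA runs at 69.9°; with |LA| = 16.5, A = (22.4, -8.52). ∠LAU = 50.1° gives AU at -160° from the x-axis; with |AU| = 24.7, U = (-0.865, -16.9). Then |SU| = |U − S| = 23.5.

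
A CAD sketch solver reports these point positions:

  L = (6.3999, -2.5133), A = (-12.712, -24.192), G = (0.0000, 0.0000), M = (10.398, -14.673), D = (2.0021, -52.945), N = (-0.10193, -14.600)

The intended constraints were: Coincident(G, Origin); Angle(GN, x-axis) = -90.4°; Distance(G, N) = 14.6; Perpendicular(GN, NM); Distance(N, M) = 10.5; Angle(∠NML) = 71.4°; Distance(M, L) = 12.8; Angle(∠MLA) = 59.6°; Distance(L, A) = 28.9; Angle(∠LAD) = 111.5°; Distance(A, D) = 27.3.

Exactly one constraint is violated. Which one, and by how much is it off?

Distance(A, D) = 27.3 — off by 5.00.

G = (0.00, 0.00) ✓; GN at -90.40° ✓; |GN| = 14.60 ✓; ∠(GN, NM) = 90.00° ✓; |NM| = 10.50 ✓; ∠NML = 71.40° ✓; |ML| = 12.80 ✓; ∠MLA = 59.60° ✓; |LA| = 28.90 ✓; ∠LAD = 111.5° ✓; |AD| = 32.30 ✗.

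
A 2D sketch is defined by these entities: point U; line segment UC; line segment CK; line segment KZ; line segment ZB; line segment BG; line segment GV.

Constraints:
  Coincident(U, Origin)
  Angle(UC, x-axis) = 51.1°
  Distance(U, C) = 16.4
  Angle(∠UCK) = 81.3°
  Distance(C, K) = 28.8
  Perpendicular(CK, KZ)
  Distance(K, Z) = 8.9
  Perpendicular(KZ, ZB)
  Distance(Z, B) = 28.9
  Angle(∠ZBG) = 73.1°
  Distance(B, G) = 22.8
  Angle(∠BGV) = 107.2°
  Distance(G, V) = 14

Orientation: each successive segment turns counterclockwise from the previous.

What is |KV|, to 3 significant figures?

15.4

U is at the origin; UC runs at 51.1° with length 16.4, so C = (10.3, 12.8). ∠UCK = 81.3° gives CK at 150° from the x-axis; with |CK| = 28.8, K = (-14.6, 27.3). The perpendicularity gives KZ at right angles to CK, so KZ runs at -120°; with |KZ| = 8.9, Z = (-19.1, 19.6). The perpendicularity gives ZB at right angles to KZ, so ZB runs at -30.2°; with |ZB| = 28.9, B = (5.91, 5.02). ∠ZBG = 73.1° gives BG at 76.7° from the x-axis; with |BG| = 22.8, G = (11.2, 27.2). ∠BGV = 107.2° gives GV at 150° from the x-axis; with |GV| = 14.0, V = (-0.910, 34.3). Then |KV| = |V − K| = 15.4.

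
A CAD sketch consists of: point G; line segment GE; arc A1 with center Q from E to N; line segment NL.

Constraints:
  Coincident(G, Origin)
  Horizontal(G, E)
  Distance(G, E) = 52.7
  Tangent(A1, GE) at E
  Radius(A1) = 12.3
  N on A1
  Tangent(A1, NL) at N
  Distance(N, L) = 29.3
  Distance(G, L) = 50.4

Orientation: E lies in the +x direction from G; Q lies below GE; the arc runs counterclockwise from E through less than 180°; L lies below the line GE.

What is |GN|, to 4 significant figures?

41.82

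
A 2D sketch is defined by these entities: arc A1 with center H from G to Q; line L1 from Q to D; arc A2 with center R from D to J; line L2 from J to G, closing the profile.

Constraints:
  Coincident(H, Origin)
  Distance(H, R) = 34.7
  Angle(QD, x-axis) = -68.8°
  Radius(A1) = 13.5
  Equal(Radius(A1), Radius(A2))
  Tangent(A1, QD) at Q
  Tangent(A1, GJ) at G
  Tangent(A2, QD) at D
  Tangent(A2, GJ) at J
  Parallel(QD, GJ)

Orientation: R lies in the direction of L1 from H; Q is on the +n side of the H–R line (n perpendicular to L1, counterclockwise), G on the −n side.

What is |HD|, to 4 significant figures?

37.23

Tangency of A1 to both parallel lines with radius 13.5 puts Q and G at H ± 13.5·n: Q = (12.59, 4.882), G = (-12.59, -4.882). Equal radii place D and J the same way about R: D = R + 13.5·n = (25.13, -27.47), J = R − 13.5·n = (-0.03800, -37.23). Then |HD| = |D − H| = 37.23.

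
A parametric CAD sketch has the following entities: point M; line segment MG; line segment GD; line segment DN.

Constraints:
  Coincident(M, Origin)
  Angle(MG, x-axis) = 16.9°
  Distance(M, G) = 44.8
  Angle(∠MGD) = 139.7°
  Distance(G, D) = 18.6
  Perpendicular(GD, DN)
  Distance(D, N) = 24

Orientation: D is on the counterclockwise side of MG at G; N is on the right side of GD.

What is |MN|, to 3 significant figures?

74.8

∠MGD = 139.7°, so GD runs at 16.9° + (180° − 139.7°) = 57.2° from the x-axis; with |GD| = 18.6, D = G + 18.6·(cos 57.2°, sin 57.2°) = (52.9, 28.7). The perpendicularity gives DN at right angles to GD; with |DN| = 24.0 on the right of GD, N = D + 24.0·(0.841, -0.542) = (73.1, 15.7). Then |MN| = |N − M| = 74.8.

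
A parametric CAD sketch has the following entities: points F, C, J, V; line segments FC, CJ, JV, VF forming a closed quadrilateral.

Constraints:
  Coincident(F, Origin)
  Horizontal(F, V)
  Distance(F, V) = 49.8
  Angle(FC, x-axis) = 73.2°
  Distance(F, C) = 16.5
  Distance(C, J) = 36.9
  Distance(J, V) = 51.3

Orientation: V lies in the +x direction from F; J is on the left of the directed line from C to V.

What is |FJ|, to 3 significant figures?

52.8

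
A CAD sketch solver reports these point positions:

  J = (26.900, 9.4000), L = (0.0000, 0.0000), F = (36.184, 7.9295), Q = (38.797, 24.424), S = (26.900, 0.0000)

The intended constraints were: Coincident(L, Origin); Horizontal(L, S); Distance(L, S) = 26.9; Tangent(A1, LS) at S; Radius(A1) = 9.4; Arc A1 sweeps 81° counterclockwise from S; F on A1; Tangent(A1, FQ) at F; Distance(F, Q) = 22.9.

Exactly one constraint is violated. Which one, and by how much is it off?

Distance(F, Q) = 22.9 — off by 6.20.

L = (0.00, 0.00) ✓; L.y = 0.00, S.y = 0.00 ✓; |LS| = 26.90 ✓; ∠(JS, SL) = 90.00° ✓; |JS| = 9.400 ✓; bearing(J→F) − bearing(J→S) = 81.00° ✓; |JF| = 9.400 ✓; ∠(JF, FQ) = 90.00° ✓; |FQ| = 16.70 ✗.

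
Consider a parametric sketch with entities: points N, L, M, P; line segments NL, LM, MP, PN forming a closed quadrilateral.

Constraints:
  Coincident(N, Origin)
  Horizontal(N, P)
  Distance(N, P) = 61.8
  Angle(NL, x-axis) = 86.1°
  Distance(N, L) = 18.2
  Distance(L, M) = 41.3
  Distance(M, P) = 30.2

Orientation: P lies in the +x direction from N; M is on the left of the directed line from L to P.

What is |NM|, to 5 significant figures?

48.114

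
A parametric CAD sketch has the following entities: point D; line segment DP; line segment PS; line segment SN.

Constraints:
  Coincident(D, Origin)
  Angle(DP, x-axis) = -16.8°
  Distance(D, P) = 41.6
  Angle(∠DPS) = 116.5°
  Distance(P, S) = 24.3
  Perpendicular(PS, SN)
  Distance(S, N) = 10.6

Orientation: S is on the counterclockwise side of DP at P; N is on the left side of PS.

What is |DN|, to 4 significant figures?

50.46

∠DPS = 116.5°, so PS runs at -16.8° + (180° − 116.5°) = 46.70° from the x-axis; with |PS| = 24.3, S = P + 24.3·(cos 46.70°, sin 46.70°) = (56.49, 5.661). PS ⟂ SN; with |SN| = 10.6 on the left of PS, N = S + 10.6·(-0.7278, 0.6858) = (48.78, 12.93). Then |DN| = |N − D| = 50.46.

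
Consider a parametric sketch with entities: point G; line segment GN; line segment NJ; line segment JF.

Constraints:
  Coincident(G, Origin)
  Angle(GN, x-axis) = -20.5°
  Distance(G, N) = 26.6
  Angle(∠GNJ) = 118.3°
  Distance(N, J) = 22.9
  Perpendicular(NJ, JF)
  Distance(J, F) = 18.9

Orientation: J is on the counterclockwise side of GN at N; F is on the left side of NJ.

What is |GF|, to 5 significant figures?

35.797

G is at the origin; GN runs at -20.5° with length 26.6, so N = 26.6·(cos -20.5°, sin -20.5°) = (24.915, -9.3155). ∠GNJ = 118.3°, so NJ runs at -20.5° + (180° − 118.3°) = 41.200° from the x-axis; with |NJ| = 22.9, J = N + 22.9·(cos 41.200°, sin 41.200°) = (42.146, 5.7685). NJ is perpendicular to JF; with |JF| = 18.9 on the left of NJ, F = J + 18.9·(-0.65869, 0.75241) = (29.697, 19.989). Then |GF| = |F − G| = 35.797.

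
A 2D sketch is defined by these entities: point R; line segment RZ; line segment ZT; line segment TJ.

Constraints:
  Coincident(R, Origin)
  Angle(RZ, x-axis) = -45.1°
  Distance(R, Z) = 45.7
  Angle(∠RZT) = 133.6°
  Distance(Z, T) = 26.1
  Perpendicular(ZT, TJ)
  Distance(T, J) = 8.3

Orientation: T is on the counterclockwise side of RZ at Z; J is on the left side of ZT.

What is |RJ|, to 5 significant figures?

62.724

R is at the origin; RZ runs at -45.1° with length 45.7, so Z = 45.7·(cos -45.1°, sin -45.1°) = (32.258, -32.371). ∠RZT = 133.6°, so ZT runs at -45.1° + (180° − 133.6°) = 1.3000° from the x-axis; with |ZT| = 26.1, T = Z + 26.1·(cos 1.3000°, sin 1.3000°) = (58.352, -31.779). ZT is perpendicular to TJ; with |TJ| = 8.3 on the left of ZT, J = T + 8.3·(-0.022687, 0.99974) = (58.163, -23.481). Then |RJ| = |J − R| = 62.724.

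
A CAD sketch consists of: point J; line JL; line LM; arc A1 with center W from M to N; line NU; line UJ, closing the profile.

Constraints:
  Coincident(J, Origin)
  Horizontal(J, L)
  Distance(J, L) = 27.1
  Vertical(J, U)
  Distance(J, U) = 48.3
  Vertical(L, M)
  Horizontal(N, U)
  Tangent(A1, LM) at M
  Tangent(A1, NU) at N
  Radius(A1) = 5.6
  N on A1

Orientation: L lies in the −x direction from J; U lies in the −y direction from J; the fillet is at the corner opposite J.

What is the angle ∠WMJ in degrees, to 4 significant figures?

57.60°

The virtual corner opposite J is at (-27.10, -48.30). Since A1 is tangent to LM there, WM ⟂ LM and the tangent condition forces WN to be normal to NU, with radius 5.6, so the center W sits 5.6 in from both sides at W = (-21.50, -42.70). That places the tangent points at M = (-27.10, -42.70) on LM and N = (-21.50, -48.30) on NU. Then cos ∠WMJ = MW·MJ / (|MW||MJ|), giving 57.60°.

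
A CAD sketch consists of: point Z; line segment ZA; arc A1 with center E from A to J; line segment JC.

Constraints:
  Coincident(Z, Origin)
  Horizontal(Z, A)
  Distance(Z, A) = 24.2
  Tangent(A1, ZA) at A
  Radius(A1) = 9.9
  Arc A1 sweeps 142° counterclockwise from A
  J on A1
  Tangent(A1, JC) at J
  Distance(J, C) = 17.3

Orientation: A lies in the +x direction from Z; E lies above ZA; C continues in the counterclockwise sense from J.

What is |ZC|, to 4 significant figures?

32.89

Z is at the origin; ZA is horizontal with |ZA| = 24.2 and A on the +x side, so A = (24.20, 0.000). The tangent condition forces EA to be normal to ZA, so E = A + (0, 9.9) = (24.20, 9.900). On A1, A sits at bearing -90° from E; a 142° counterclockwise sweep puts J at bearing 52°, so J = E + 9.9·(cos 52°, sin 52°) = (30.30, 17.70). Tangency of A1 to JC means the radius EJ is perpendicular to JC, so JC runs along (−sin 52°, cos 52°); with |JC| = 17.3, C = (16.66, 28.35). Then |ZC| = |C − Z| = 32.89.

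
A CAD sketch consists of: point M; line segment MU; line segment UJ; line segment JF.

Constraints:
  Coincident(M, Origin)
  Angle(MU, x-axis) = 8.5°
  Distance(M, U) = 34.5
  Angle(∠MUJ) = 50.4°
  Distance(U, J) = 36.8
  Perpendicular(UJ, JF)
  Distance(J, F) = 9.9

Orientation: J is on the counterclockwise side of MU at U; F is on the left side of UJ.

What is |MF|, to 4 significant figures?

22.31

M is at the origin; MU runs at 8.5° with length 34.5, so U = 34.5·(cos 8.5°, sin 8.5°) = (34.12, 5.099). ∠MUJ = 50.4°, so UJ runs at 8.5° + (180° − 50.4°) = 138.1° from the x-axis; with |UJ| = 36.8, J = U + 36.8·(cos 138.1°, sin 138.1°) = (6.730, 29.68). The perpendicularity gives JF at right angles to UJ; with |JF| = 9.9 on the left of UJ, F = J + 9.9·(-0.6678, -0.7443) = (0.1188, 22.31). Then |MF| = |F − M| = 22.31.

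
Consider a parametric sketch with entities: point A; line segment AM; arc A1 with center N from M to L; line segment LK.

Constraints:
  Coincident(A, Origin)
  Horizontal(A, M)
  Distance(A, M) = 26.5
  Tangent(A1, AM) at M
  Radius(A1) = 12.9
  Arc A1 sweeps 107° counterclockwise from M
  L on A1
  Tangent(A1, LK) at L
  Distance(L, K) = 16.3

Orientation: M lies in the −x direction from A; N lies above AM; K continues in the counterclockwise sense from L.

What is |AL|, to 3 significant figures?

21.9

A is at the origin; AM is horizontal with |AM| = 26.5 and M on the −x side, so M = (-26.5, 0.00). The tangent condition forces NM to be normal to AM, so N = M + (0, 12.9) = (-26.5, 12.9). On A1, M sits at bearing -90° from N; a 107° counterclockwise sweep puts L at bearing 17°, so L = N + 12.9·(cos 17°, sin 17°) = (-14.2, 16.7). Then |AL| = |L − A| = 21.9.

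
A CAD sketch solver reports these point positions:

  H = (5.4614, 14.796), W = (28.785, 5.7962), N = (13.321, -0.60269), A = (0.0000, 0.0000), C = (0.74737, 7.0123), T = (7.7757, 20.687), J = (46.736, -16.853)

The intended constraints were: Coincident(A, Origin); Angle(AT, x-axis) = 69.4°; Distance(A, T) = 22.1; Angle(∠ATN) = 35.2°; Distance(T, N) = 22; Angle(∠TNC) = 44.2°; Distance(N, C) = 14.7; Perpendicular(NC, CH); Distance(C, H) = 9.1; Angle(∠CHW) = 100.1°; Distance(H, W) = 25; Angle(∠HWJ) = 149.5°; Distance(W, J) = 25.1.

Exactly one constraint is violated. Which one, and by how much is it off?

Distance(W, J) = 25.1 — off by 3.80.

A = (0.00, 0.00) ✓; AT at 69.40° ✓; |AT| = 22.10 ✓; ∠ATN = 35.20° ✓; |TN| = 22.00 ✓; ∠TNC = 44.20° ✓; |NC| = 14.70 ✓; ∠(NC, CH) = 90.00° ✓; |CH| = 9.100 ✓; ∠CHW = 100.1° ✓; |HW| = 25.00 ✓; ∠HWJ = 149.5° ✓; |WJ| = 28.90 ✗.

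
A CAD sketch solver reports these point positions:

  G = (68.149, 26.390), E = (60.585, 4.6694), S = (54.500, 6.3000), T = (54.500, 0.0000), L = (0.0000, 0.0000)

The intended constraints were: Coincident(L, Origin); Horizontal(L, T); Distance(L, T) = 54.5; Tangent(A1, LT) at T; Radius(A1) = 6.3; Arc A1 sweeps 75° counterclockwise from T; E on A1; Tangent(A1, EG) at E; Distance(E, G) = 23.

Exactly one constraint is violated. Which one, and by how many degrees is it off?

Tangent(A1, EG) at E — off by 4.20°.

L = (0.00, 0.00) ✓; L.y = 0.00, T.y = 0.00 ✓; |LT| = 54.50 ✓; ∠(ST, TL) = 90.00° ✓; |ST| = 6.300 ✓; bearing(S→E) − bearing(S→T) = 75.00° ✓; |SE| = 6.300 ✓; ∠(SE, EG) = 94.20° ✗; |EG| = 23.00 ✓.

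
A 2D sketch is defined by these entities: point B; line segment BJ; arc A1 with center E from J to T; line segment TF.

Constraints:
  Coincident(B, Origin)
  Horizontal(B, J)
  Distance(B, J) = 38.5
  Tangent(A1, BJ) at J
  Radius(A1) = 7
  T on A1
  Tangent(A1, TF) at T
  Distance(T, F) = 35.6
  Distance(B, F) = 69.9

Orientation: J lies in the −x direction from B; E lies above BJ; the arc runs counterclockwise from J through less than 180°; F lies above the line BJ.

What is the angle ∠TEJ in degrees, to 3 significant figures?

137°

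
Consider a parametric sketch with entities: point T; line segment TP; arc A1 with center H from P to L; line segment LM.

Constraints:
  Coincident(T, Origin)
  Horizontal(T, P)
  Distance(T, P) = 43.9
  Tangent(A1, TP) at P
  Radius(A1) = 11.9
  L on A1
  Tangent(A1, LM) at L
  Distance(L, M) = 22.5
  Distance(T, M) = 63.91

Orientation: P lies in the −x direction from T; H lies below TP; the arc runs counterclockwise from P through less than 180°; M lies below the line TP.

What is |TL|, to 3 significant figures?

57.3

Checks: |HL| = 11.90 ✓; ∠(HL, LM) = 90.00° ✓; |LM| = 22.50 ✓; |TM| = 63.91 ✓.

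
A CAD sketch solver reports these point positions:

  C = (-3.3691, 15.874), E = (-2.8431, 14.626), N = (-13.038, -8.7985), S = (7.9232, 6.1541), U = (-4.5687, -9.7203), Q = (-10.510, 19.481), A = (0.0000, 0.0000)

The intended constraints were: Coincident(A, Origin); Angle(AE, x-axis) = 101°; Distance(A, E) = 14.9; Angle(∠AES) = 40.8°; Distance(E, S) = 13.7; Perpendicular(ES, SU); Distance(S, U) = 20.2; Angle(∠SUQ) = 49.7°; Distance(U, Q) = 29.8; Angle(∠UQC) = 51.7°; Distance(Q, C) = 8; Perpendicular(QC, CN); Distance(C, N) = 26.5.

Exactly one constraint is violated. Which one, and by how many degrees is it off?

Perpendicular(QC, CN) — off by 5.40°.

A = (0.00, 0.00) ✓; AE at 101.0° ✓; |AE| = 14.90 ✓; ∠AES = 40.80° ✓; |ES| = 13.70 ✓; ∠(ES, SU) = 90.00° ✓; |SU| = 20.20 ✓; ∠SUQ = 49.70° ✓; |UQ| = 29.80 ✓; ∠UQC = 51.70° ✓; |QC| = 8.000 ✓; ∠(QC, CN) = 84.60° ✗; |CN| = 26.50 ✓.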